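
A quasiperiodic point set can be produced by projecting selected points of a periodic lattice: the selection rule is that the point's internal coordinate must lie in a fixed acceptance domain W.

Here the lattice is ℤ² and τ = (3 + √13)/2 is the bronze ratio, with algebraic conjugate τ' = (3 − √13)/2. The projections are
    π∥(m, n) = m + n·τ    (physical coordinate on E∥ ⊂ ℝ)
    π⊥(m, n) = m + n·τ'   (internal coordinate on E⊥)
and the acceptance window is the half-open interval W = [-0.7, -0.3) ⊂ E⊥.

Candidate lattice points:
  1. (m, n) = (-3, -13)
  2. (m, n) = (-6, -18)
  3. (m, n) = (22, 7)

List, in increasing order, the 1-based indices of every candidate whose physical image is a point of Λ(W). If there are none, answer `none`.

2

Numerically τ ≈ 3.302776 and τ' = −1/τ ≈ -0.302776.
candidate 1: (m,n)=(-3,-13) → π∥ = -3-13·τ ≈ -45.936083, π⊥ = -3-13·τ' ≈ 0.936083 ∉ [-0.7, -0.3) ⇒ out
candidate 2: (m,n)=(-6,-18) → π∥ = -6-18·τ ≈ -65.449961, π⊥ = -6-18·τ' ≈ -0.550039 ∈ [-0.7, -0.3) ⇒ IN Λ
candidate 3: (m,n)=(22,7) → π∥ = 22+7·τ ≈ 45.119429, π⊥ = 22+7·τ' ≈ 19.880571 ∉ [-0.7, -0.3) ⇒ out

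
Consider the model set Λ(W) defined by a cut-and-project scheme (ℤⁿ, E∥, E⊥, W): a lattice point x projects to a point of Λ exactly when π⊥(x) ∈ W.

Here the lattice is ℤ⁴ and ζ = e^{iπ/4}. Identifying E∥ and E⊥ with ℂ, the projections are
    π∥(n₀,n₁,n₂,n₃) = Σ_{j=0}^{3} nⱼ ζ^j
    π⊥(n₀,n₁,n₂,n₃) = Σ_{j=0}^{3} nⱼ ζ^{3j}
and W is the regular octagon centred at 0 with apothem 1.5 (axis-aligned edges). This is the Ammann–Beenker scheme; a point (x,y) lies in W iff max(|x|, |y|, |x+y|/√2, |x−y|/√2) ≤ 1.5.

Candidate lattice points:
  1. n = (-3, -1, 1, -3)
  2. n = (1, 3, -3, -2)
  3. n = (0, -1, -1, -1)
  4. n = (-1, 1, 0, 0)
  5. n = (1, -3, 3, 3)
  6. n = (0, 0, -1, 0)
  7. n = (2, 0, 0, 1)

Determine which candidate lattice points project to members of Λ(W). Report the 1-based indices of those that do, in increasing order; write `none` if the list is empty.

3, 6

π⊥(n) = n₀ + n₁ζ³ + n₂ζ⁶ + n₃ζ⁹ where ζ = e^{iπ/4}.
candidate 1: n = (-3, -1, 1, -3) → π⊥ ≈ (-4.414214, -3.828427); max(|x|,|y|,|x±y|/√2) = 5.828427 > 1.5 ⇒ ∉ W
candidate 2: n = (1, 3, -3, -2) → π⊥ ≈ (-2.535534, +3.707107); max(|x|,|y|,|x±y|/√2) = 4.414214 > 1.5 ⇒ ∉ W
candidate 3: n = (0, -1, -1, -1) → π⊥ ≈ (+0.000000, -0.414214); max(|x|,|y|,|x±y|/√2) = 0.414214 ≤ 1.5 ⇒ ∈ W
candidate 4: n = (-1, 1, 0, 0) → π⊥ ≈ (-1.707107, +0.707107); max(|x|,|y|,|x±y|/√2) = 1.707107 > 1.5 ⇒ ∉ W
candidate 5: n = (1, -3, 3, 3) → π⊥ ≈ (+5.242641, -3.000000); max(|x|,|y|,|x±y|/√2) = 5.828427 > 1.5 ⇒ ∉ W
candidate 6: n = (0, 0, -1, 0) → π⊥ ≈ (+0.000000, +1.000000); max(|x|,|y|,|x±y|/√2) = 1.000000 ≤ 1.5 ⇒ ∈ W
candidate 7: n = (2, 0, 0, 1) → π⊥ ≈ (+2.707107, +0.707107); max(|x|,|y|,|x±y|/√2) = 2.707107 > 1.5 ⇒ ∉ W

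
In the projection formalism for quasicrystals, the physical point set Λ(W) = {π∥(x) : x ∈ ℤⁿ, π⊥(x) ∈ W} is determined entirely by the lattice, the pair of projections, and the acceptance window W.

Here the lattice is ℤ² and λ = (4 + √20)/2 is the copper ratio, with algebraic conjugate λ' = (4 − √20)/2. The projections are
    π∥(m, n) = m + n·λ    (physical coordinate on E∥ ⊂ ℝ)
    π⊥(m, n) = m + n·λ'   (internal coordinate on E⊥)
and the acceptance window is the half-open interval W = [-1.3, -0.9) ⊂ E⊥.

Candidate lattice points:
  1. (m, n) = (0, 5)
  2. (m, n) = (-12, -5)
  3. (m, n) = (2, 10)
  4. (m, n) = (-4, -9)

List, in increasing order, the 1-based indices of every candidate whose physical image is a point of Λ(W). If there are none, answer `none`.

Numerically λ ≈ 4.23607 and λ' = −1/λ ≈ -0.23607.
candidate 1: (m,n)=(0,5) → π∥ = 0+5·λ ≈ 21.18034, π⊥ = 0+5·λ' ≈ -1.18034 ∈ [-1.3, -0.9) ⇒ IN Λ
candidate 2: (m,n)=(-12,-5) → π∥ = -12-5·λ ≈ -33.18034, π⊥ = -12-5·λ' ≈ -10.81966 ∉ [-1.3, -0.9) ⇒ out
candidate 3: (m,n)=(2,10) → π∥ = 2+10·λ ≈ 44.36068, π⊥ = 2+10·λ' ≈ -0.36068 ∉ [-1.3, -0.9) ⇒ out
candidate 4: (m,n)=(-4,-9) → π∥ = -4-9·λ ≈ -42.12461, π⊥ = -4-9·λ' ≈ -1.87539 ∉ [-1.3, -0.9) ⇒ out

1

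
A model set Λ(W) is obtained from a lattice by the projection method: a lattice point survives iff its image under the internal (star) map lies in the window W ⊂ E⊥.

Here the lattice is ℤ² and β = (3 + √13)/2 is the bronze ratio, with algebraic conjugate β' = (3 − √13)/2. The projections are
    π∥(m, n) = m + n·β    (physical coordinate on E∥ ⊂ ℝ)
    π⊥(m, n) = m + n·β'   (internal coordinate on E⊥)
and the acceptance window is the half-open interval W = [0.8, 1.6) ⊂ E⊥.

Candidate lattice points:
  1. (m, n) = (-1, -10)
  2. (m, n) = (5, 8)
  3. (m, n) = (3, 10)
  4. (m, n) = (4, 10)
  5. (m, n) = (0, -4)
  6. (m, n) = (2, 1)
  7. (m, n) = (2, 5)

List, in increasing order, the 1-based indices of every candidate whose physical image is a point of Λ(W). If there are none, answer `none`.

4, 5

β' = (3−√13)/2 ≈ -0.302776.
[1] lift (-1,-10): star map gives 2.027756; window check 0.8 ≤ 2.027756 < 1.6 is false → out
[2] lift (5,8): star map gives 2.577795; window check 0.8 ≤ 2.577795 < 1.6 is false → out
[3] lift (3,10): star map gives -0.027756; window check 0.8 ≤ -0.027756 < 1.6 is false → out
[4] lift (4,10): star map gives 0.972244; window check 0.8 ≤ 0.972244 < 1.6 is true → IN Λ
[5] lift (0,-4): star map gives 1.211103; window check 0.8 ≤ 1.211103 < 1.6 is true → IN Λ
[6] lift (2,1): star map gives 1.697224; window check 0.8 ≤ 1.697224 < 1.6 is false → out
[7] lift (2,5): star map gives 0.486122; window check 0.8 ≤ 0.486122 < 1.6 is false → out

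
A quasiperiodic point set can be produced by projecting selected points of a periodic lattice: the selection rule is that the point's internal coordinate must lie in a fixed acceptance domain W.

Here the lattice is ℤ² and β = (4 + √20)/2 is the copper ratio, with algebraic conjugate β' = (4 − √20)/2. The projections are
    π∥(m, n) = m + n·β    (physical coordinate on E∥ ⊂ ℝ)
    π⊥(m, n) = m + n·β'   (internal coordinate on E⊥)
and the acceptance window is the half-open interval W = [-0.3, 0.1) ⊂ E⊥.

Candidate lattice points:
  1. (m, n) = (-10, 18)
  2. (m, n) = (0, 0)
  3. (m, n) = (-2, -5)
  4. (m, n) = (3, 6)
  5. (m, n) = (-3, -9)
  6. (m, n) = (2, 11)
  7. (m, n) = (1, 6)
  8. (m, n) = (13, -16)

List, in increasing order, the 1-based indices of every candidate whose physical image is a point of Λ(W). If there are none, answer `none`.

2

Compute β' = (4−√20)/2 = -0.2361, so π⊥(m,n) = m -0.2361·n.
candidate 1: (m,n)=(-10,18) → π∥ = -10+18·β ≈ 66.2492, π⊥ = -10+18·β' ≈ -14.2492 ∉ [-0.3, 0.1) ⇒ out
candidate 2: (m,n)=(0,0) → π∥ = 0+0·β ≈ 0.0000, π⊥ = 0+0·β' ≈ 0.0000 ∈ [-0.3, 0.1) ⇒ IN Λ
candidate 3: (m,n)=(-2,-5) → π∥ = -2-5·β ≈ -23.1803, π⊥ = -2-5·β' ≈ -0.8197 ∉ [-0.3, 0.1) ⇒ out
candidate 4: (m,n)=(3,6) → π∥ = 3+6·β ≈ 28.4164, π⊥ = 3+6·β' ≈ 1.5836 ∉ [-0.3, 0.1) ⇒ out
candidate 5: (m,n)=(-3,-9) → π∥ = -3-9·β ≈ -41.1246, π⊥ = -3-9·β' ≈ -0.8754 ∉ [-0.3, 0.1) ⇒ out
candidate 6: (m,n)=(2,11) → π∥ = 2+11·β ≈ 48.5967, π⊥ = 2+11·β' ≈ -0.5967 ∉ [-0.3, 0.1) ⇒ out
candidate 7: (m,n)=(1,6) → π∥ = 1+6·β ≈ 26.4164, π⊥ = 1+6·β' ≈ -0.4164 ∉ [-0.3, 0.1) ⇒ out
candidate 8: (m,n)=(13,-16) → π∥ = 13-16·β ≈ -54.7771, π⊥ = 13-16·β' ≈ 16.7771 ∉ [-0.3, 0.1) ⇒ out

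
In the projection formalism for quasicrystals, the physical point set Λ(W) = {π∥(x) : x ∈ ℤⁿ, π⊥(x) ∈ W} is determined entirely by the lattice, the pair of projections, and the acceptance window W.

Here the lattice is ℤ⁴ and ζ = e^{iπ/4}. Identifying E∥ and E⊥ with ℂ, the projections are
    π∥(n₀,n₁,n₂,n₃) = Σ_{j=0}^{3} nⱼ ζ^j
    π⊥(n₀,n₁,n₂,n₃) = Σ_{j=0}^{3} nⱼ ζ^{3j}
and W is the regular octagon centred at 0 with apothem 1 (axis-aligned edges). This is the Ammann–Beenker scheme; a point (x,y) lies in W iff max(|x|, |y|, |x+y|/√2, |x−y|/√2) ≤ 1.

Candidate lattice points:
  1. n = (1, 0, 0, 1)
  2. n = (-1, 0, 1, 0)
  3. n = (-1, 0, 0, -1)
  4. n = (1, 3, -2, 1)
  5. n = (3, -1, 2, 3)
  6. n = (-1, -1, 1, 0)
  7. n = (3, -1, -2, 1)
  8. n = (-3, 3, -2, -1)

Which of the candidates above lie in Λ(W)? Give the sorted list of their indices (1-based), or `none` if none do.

Internal map: ζ^{3j} for j=0..3 gives (1,0), (−√2/2,√2/2), (0,−1), (√2/2,√2/2).
#1 (1, 0, 0, 1): internal (1.707107, 0.707107); octagon support 1.707107 vs apothem 1 → ∉ W
#2 (-1, 0, 1, 0): internal (-1.000000, -1.000000); octagon support 1.414214 vs apothem 1 → ∉ W
#3 (-1, 0, 0, -1): internal (-1.707107, -0.707107); octagon support 1.707107 vs apothem 1 → ∉ W
#4 (1, 3, -2, 1): internal (-0.414214, 4.828427); octagon support 4.828427 vs apothem 1 → ∉ W
#5 (3, -1, 2, 3): internal (5.828427, -0.585786); octagon support 5.828427 vs apothem 1 → ∉ W
#6 (-1, -1, 1, 0): internal (-0.292893, -1.707107); octagon support 1.707107 vs apothem 1 → ∉ W
#7 (3, -1, -2, 1): internal (4.414214, 2.000000); octagon support 4.535534 vs apothem 1 → ∉ W
#8 (-3, 3, -2, -1): internal (-5.828427, 3.414214); octagon support 6.535534 vs apothem 1 → ∉ W

none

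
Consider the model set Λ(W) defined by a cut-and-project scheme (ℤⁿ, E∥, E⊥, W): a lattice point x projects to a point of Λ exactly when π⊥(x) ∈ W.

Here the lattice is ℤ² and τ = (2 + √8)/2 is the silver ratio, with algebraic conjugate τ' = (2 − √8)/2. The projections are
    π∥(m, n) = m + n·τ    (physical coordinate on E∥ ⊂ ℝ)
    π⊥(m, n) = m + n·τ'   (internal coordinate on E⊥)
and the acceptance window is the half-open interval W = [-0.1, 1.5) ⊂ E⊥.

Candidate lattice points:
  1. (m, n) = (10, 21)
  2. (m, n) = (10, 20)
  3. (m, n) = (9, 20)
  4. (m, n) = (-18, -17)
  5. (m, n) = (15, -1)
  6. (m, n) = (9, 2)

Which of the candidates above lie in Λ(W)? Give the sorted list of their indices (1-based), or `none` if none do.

Numerically τ ≈ 2.41421 and τ' = −1/τ ≈ -0.41421.
candidate 1: (m,n)=(10,21) → π∥ = 10+21·τ ≈ 60.69848, π⊥ = 10+21·τ' ≈ 1.30152 ∈ [-0.1, 1.5) ⇒ IN Λ
candidate 2: (m,n)=(10,20) → π∥ = 10+20·τ ≈ 58.28427, π⊥ = 10+20·τ' ≈ 1.71573 ∉ [-0.1, 1.5) ⇒ out
candidate 3: (m,n)=(9,20) → π∥ = 9+20·τ ≈ 57.28427, π⊥ = 9+20·τ' ≈ 0.71573 ∈ [-0.1, 1.5) ⇒ IN Λ
candidate 4: (m,n)=(-18,-17) → π∥ = -18-17·τ ≈ -59.04163, π⊥ = -18-17·τ' ≈ -10.95837 ∉ [-0.1, 1.5) ⇒ out
candidate 5: (m,n)=(15,-1) → π∥ = 15-1·τ ≈ 12.58579, π⊥ = 15-1·τ' ≈ 15.41421 ∉ [-0.1, 1.5) ⇒ out
candidate 6: (m,n)=(9,2) → π∥ = 9+2·τ ≈ 13.82843, π⊥ = 9+2·τ' ≈ 8.17157 ∉ [-0.1, 1.5) ⇒ out

1, 3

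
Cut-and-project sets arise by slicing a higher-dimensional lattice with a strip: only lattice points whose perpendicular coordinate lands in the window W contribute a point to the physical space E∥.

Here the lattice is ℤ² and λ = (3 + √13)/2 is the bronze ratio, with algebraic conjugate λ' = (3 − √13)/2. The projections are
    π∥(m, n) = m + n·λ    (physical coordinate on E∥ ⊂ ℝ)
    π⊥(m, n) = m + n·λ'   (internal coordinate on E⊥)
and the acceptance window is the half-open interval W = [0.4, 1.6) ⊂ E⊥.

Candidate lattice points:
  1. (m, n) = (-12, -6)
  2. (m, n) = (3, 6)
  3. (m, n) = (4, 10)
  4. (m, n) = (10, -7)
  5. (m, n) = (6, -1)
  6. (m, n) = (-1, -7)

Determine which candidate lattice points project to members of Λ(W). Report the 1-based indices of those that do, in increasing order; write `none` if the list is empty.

2, 3, 6

Compute λ' = (3−√13)/2 = -0.302776, so π⊥(m,n) = m -0.302776·n.
[1] lift (-12,-6): star map gives -10.183346; window check 0.4 ≤ -10.183346 < 1.6 is false → out
[2] lift (3,6): star map gives 1.183346; window check 0.4 ≤ 1.183346 < 1.6 is true → IN Λ
[3] lift (4,10): star map gives 0.972244; window check 0.4 ≤ 0.972244 < 1.6 is true → IN Λ
[4] lift (10,-7): star map gives 12.119429; window check 0.4 ≤ 12.119429 < 1.6 is false → out
[5] lift (6,-1): star map gives 6.302776; window check 0.4 ≤ 6.302776 < 1.6 is false → out
[6] lift (-1,-7): star map gives 1.119429; window check 0.4 ≤ 1.119429 < 1.6 is true → IN Λ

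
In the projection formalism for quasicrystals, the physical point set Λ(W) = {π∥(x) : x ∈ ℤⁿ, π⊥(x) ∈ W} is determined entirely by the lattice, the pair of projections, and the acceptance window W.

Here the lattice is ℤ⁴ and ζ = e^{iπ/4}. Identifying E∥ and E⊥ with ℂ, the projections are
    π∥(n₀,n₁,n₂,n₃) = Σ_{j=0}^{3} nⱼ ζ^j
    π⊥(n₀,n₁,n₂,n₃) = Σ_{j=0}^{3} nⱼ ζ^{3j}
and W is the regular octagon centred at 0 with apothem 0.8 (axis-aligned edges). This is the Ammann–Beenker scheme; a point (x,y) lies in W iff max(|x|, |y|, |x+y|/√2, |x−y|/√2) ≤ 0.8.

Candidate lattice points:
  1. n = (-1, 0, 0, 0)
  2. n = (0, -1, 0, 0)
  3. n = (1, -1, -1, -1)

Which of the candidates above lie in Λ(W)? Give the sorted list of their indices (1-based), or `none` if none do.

With ζ = e^{iπ/4} the internal vectors are ζ^0,ζ^3,ζ^6,ζ^9.
#1 (-1, 0, 0, 0): internal (-1.0000, 0.0000); octagon support 1.0000 vs apothem 0.8 → ∉ W
#2 (0, -1, 0, 0): internal (0.7071, -0.7071); octagon support 1.0000 vs apothem 0.8 → ∉ W
#3 (1, -1, -1, -1): internal (1.0000, -0.4142); octagon support 1.0000 vs apothem 0.8 → ∉ W

none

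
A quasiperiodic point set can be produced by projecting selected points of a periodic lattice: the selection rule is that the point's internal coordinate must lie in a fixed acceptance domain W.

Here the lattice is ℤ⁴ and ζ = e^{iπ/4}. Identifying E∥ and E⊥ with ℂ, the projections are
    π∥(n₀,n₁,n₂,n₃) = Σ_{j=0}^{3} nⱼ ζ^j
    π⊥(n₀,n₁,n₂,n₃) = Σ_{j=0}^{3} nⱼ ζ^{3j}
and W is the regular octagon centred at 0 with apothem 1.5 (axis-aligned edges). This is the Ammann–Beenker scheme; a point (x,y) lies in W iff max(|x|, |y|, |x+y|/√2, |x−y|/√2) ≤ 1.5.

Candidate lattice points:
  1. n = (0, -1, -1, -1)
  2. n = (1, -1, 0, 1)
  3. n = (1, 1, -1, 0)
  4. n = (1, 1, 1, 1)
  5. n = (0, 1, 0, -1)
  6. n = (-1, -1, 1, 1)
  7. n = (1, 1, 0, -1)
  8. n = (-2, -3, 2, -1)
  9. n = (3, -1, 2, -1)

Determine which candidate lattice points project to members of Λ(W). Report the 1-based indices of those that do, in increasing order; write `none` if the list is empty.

1, 4, 5, 6, 7

Internal map: ζ^{3j} for j=0..3 gives (1,0), (−√2/2,√2/2), (0,−1), (√2/2,√2/2).
#1 (0, -1, -1, -1): internal (0.0000, -0.4142); octagon support 0.4142 vs apothem 1.5 → ∈ W
#2 (1, -1, 0, 1): internal (2.4142, 0.0000); octagon support 2.4142 vs apothem 1.5 → ∉ W
#3 (1, 1, -1, 0): internal (0.2929, 1.7071); octagon support 1.7071 vs apothem 1.5 → ∉ W
#4 (1, 1, 1, 1): internal (1.0000, 0.4142); octagon support 1.0000 vs apothem 1.5 → ∈ W
#5 (0, 1, 0, -1): internal (-1.4142, 0.0000); octagon support 1.4142 vs apothem 1.5 → ∈ W
#6 (-1, -1, 1, 1): internal (0.4142, -1.0000); octagon support 1.0000 vs apothem 1.5 → ∈ W
#7 (1, 1, 0, -1): internal (-0.4142, 0.0000); octagon support 0.4142 vs apothem 1.5 → ∈ W
#8 (-2, -3, 2, -1): internal (-0.5858, -4.8284); octagon support 4.8284 vs apothem 1.5 → ∉ W
#9 (3, -1, 2, -1): internal (3.0000, -3.4142); octagon support 4.5355 vs apothem 1.5 → ∉ W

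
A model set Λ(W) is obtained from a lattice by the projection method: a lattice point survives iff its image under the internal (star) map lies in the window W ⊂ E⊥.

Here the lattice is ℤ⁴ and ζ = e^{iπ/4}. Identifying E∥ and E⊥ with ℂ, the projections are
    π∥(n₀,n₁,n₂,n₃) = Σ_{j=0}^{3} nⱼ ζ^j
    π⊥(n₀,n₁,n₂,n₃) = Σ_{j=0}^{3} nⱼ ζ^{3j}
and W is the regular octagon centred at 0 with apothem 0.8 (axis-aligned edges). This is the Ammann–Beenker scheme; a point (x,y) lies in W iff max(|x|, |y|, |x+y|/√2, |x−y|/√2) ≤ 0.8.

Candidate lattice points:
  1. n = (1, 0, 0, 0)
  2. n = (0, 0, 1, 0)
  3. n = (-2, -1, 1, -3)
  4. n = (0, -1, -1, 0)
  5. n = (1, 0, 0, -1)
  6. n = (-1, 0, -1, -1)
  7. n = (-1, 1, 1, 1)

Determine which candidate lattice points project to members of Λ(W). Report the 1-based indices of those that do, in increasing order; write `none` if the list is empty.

4, 5

π⊥(n) = n₀ + n₁ζ³ + n₂ζ⁶ + n₃ζ⁹ where ζ = e^{iπ/4}.
candidate 1: n = (1, 0, 0, 0) → π⊥ ≈ (+1.000000, +0.000000); max(|x|,|y|,|x±y|/√2) = 1.000000 > 0.8 ⇒ ∉ W
candidate 2: n = (0, 0, 1, 0) → π⊥ ≈ (+0.000000, -1.000000); max(|x|,|y|,|x±y|/√2) = 1.000000 > 0.8 ⇒ ∉ W
candidate 3: n = (-2, -1, 1, -3) → π⊥ ≈ (-3.414214, -3.828427); max(|x|,|y|,|x±y|/√2) = 5.121320 > 0.8 ⇒ ∉ W
candidate 4: n = (0, -1, -1, 0) → π⊥ ≈ (+0.707107, +0.292893); max(|x|,|y|,|x±y|/√2) = 0.707107 ≤ 0.8 ⇒ ∈ W
candidate 5: n = (1, 0, 0, -1) → π⊥ ≈ (+0.292893, -0.707107); max(|x|,|y|,|x±y|/√2) = 0.707107 ≤ 0.8 ⇒ ∈ W
candidate 6: n = (-1, 0, -1, -1) → π⊥ ≈ (-1.707107, +0.292893); max(|x|,|y|,|x±y|/√2) = 1.707107 > 0.8 ⇒ ∉ W
candidate 7: n = (-1, 1, 1, 1) → π⊥ ≈ (-1.000000, +0.414214); max(|x|,|y|,|x±y|/√2) = 1.000000 > 0.8 ⇒ ∉ W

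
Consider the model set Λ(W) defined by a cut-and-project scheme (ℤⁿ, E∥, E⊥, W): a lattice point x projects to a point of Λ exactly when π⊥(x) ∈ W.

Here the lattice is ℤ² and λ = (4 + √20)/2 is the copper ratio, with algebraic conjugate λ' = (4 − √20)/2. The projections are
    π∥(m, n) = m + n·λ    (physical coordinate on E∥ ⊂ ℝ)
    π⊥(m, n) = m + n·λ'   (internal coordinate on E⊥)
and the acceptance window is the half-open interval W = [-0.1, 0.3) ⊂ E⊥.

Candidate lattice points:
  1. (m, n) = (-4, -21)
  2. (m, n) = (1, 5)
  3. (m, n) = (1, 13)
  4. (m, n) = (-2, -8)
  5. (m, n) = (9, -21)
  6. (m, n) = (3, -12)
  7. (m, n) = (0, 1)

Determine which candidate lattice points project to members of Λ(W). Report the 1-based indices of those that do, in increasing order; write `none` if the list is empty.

none

λ' = (4−√20)/2 ≈ -0.236068.
#1 (-4,-21): internal coord -4 + (-21)·λ' = +0.957428; +0.957428 ∉ [-0.1, 0.3) → out
#2 (1,5): internal coord 1 + (5)·λ' = -0.180340; -0.180340 ∉ [-0.1, 0.3) → out
#3 (1,13): internal coord 1 + (13)·λ' = -2.068884; -2.068884 ∉ [-0.1, 0.3) → out
#4 (-2,-8): internal coord -2 + (-8)·λ' = -0.111456; -0.111456 ∉ [-0.1, 0.3) → out
#5 (9,-21): internal coord 9 + (-21)·λ' = +13.957428; +13.957428 ∉ [-0.1, 0.3) → out
#6 (3,-12): internal coord 3 + (-12)·λ' = +5.832816; +5.832816 ∉ [-0.1, 0.3) → out
#7 (0,1): internal coord 0 + (1)·λ' = -0.236068; -0.236068 ∉ [-0.1, 0.3) → out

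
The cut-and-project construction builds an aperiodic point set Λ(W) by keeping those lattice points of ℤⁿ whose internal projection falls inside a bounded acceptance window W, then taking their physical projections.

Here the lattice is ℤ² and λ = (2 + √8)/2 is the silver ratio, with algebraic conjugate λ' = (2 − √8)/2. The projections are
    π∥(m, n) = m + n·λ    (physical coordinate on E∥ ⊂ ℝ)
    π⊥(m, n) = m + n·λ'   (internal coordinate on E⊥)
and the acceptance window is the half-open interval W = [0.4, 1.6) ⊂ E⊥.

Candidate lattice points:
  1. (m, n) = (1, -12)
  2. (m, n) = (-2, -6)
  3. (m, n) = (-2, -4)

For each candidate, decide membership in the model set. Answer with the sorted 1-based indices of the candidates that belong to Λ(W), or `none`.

2

λ' = (2−√8)/2 ≈ -0.4142.
#1 (1,-12): internal coord 1 + (-12)·λ' = +5.9706; +5.9706 ∉ [0.4, 1.6) → out
#2 (-2,-6): internal coord -2 + (-6)·λ' = +0.4853; +0.4853 ∈ [0.4, 1.6) → IN Λ
#3 (-2,-4): internal coord -2 + (-4)·λ' = -0.3431; -0.3431 ∉ [0.4, 1.6) → out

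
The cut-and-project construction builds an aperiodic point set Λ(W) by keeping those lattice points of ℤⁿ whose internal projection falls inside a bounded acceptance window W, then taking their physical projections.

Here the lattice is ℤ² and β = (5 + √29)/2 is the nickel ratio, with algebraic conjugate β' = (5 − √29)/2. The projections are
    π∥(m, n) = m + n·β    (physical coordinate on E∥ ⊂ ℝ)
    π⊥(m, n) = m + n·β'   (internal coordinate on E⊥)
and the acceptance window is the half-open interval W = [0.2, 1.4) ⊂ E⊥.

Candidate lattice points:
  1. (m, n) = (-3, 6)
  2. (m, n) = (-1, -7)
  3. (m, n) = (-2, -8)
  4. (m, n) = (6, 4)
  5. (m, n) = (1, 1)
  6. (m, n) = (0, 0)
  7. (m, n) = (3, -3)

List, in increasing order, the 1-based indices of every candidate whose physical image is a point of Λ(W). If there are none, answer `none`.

2, 5

Compute β' = (5−√29)/2 = -0.1926, so π⊥(m,n) = m -0.1926·n.
candidate 1: (m,n)=(-3,6) → π∥ = -3+6·β ≈ 28.1555, π⊥ = -3+6·β' ≈ -4.1555 ∉ [0.2, 1.4) ⇒ out
candidate 2: (m,n)=(-1,-7) → π∥ = -1-7·β ≈ -37.3481, π⊥ = -1-7·β' ≈ 0.3481 ∈ [0.2, 1.4) ⇒ IN Λ
candidate 3: (m,n)=(-2,-8) → π∥ = -2-8·β ≈ -43.5407, π⊥ = -2-8·β' ≈ -0.4593 ∉ [0.2, 1.4) ⇒ out
candidate 4: (m,n)=(6,4) → π∥ = 6+4·β ≈ 26.7703, π⊥ = 6+4·β' ≈ 5.2297 ∉ [0.2, 1.4) ⇒ out
candidate 5: (m,n)=(1,1) → π∥ = 1+1·β ≈ 6.1926, π⊥ = 1+1·β' ≈ 0.8074 ∈ [0.2, 1.4) ⇒ IN Λ
candidate 6: (m,n)=(0,0) → π∥ = 0+0·β ≈ 0.0000, π⊥ = 0+0·β' ≈ 0.0000 ∉ [0.2, 1.4) ⇒ out
candidate 7: (m,n)=(3,-3) → π∥ = 3-3·β ≈ -12.5777, π⊥ = 3-3·β' ≈ 3.5777 ∉ [0.2, 1.4) ⇒ out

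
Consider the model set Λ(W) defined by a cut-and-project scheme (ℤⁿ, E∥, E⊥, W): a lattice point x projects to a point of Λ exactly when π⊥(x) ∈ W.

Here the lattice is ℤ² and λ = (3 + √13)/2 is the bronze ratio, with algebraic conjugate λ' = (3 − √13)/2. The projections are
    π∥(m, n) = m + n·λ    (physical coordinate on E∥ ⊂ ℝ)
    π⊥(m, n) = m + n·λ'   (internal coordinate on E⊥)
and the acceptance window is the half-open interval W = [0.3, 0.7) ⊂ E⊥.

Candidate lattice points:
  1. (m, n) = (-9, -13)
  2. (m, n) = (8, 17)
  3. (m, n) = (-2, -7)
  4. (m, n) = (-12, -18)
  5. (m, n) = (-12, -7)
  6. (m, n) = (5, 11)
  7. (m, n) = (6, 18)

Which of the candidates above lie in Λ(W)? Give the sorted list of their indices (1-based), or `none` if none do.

7

Numerically λ ≈ 3.3028 and λ' = −1/λ ≈ -0.3028.
candidate 1: (m,n)=(-9,-13) → π∥ = -9-13·λ ≈ -51.9361, π⊥ = -9-13·λ' ≈ -5.0639 ∉ [0.3, 0.7) ⇒ out
candidate 2: (m,n)=(8,17) → π∥ = 8+17·λ ≈ 64.1472, π⊥ = 8+17·λ' ≈ 2.8528 ∉ [0.3, 0.7) ⇒ out
candidate 3: (m,n)=(-2,-7) → π∥ = -2-7·λ ≈ -25.1194, π⊥ = -2-7·λ' ≈ 0.1194 ∉ [0.3, 0.7) ⇒ out
candidate 4: (m,n)=(-12,-18) → π∥ = -12-18·λ ≈ -71.4500, π⊥ = -12-18·λ' ≈ -6.5500 ∉ [0.3, 0.7) ⇒ out
candidate 5: (m,n)=(-12,-7) → π∥ = -12-7·λ ≈ -35.1194, π⊥ = -12-7·λ' ≈ -9.8806 ∉ [0.3, 0.7) ⇒ out
candidate 6: (m,n)=(5,11) → π∥ = 5+11·λ ≈ 41.3305, π⊥ = 5+11·λ' ≈ 1.6695 ∉ [0.3, 0.7) ⇒ out
candidate 7: (m,n)=(6,18) → π∥ = 6+18·λ ≈ 65.4500, π⊥ = 6+18·λ' ≈ 0.5500 ∈ [0.3, 0.7) ⇒ IN Λ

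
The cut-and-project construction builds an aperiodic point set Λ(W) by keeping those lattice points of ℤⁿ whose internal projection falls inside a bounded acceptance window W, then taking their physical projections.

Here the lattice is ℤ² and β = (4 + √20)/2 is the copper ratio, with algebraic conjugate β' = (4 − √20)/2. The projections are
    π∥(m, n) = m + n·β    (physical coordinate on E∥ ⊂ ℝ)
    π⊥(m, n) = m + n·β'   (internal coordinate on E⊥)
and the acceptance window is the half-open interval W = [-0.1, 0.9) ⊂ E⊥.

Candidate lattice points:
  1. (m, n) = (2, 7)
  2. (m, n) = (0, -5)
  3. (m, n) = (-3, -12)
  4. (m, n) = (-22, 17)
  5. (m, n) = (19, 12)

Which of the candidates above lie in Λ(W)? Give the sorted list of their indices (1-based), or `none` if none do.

Numerically β ≈ 4.236068 and β' = −1/β ≈ -0.236068.
[1] lift (2,7): star map gives 0.347524; window check -0.1 ≤ 0.347524 < 0.9 is true → IN Λ
[2] lift (0,-5): star map gives 1.180340; window check -0.1 ≤ 1.180340 < 0.9 is false → out
[3] lift (-3,-12): star map gives -0.167184; window check -0.1 ≤ -0.167184 < 0.9 is false → out
[4] lift (-22,17): star map gives -26.013156; window check -0.1 ≤ -26.013156 < 0.9 is false → out
[5] lift (19,12): star map gives 16.167184; window check -0.1 ≤ 16.167184 < 0.9 is false → out

1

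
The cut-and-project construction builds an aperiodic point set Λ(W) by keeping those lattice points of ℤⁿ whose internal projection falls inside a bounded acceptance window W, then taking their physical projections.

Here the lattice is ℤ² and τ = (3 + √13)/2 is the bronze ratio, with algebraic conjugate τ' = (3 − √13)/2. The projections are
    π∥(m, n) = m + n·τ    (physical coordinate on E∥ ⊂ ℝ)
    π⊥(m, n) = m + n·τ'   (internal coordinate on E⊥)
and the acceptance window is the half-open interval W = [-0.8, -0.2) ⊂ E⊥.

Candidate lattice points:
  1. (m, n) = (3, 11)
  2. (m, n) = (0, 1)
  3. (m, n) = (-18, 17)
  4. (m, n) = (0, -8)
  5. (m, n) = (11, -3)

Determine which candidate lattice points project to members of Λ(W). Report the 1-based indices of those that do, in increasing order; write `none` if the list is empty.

1, 2

Numerically τ ≈ 3.30278 and τ' = −1/τ ≈ -0.30278.
candidate 1: (m,n)=(3,11) → π∥ = 3+11·τ ≈ 39.33053, π⊥ = 3+11·τ' ≈ -0.33053 ∈ [-0.8, -0.2) ⇒ IN Λ
candidate 2: (m,n)=(0,1) → π∥ = 0+1·τ ≈ 3.30278, π⊥ = 0+1·τ' ≈ -0.30278 ∈ [-0.8, -0.2) ⇒ IN Λ
candidate 3: (m,n)=(-18,17) → π∥ = -18+17·τ ≈ 38.14719, π⊥ = -18+17·τ' ≈ -23.14719 ∉ [-0.8, -0.2) ⇒ out
candidate 4: (m,n)=(0,-8) → π∥ = 0-8·τ ≈ -26.42221, π⊥ = 0-8·τ' ≈ 2.42221 ∉ [-0.8, -0.2) ⇒ out
candidate 5: (m,n)=(11,-3) → π∥ = 11-3·τ ≈ 1.09167, π⊥ = 11-3·τ' ≈ 11.90833 ∉ [-0.8, -0.2) ⇒ out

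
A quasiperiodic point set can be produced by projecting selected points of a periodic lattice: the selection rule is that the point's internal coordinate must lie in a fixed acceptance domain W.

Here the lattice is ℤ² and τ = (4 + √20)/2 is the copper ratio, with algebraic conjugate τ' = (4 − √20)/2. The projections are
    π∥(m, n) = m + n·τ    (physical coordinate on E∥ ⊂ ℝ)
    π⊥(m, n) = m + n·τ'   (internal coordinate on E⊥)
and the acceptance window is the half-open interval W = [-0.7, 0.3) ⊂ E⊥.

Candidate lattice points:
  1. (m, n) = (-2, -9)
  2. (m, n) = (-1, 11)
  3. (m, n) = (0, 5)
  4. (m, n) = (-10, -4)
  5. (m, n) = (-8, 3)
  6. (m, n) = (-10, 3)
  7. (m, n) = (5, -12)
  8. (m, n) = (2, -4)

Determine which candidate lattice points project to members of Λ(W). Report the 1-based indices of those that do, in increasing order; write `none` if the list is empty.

Numerically τ ≈ 4.23607 and τ' = −1/τ ≈ -0.23607.
candidate 1: (m,n)=(-2,-9) → π∥ = -2-9·τ ≈ -40.12461, π⊥ = -2-9·τ' ≈ 0.12461 ∈ [-0.7, 0.3) ⇒ IN Λ
candidate 2: (m,n)=(-1,11) → π∥ = -1+11·τ ≈ 45.59675, π⊥ = -1+11·τ' ≈ -3.59675 ∉ [-0.7, 0.3) ⇒ out
candidate 3: (m,n)=(0,5) → π∥ = 0+5·τ ≈ 21.18034, π⊥ = 0+5·τ' ≈ -1.18034 ∉ [-0.7, 0.3) ⇒ out
candidate 4: (m,n)=(-10,-4) → π∥ = -10-4·τ ≈ -26.94427, π⊥ = -10-4·τ' ≈ -9.05573 ∉ [-0.7, 0.3) ⇒ out
candidate 5: (m,n)=(-8,3) → π∥ = -8+3·τ ≈ 4.70820, π⊥ = -8+3·τ' ≈ -8.70820 ∉ [-0.7, 0.3) ⇒ out
candidate 6: (m,n)=(-10,3) → π∥ = -10+3·τ ≈ 2.70820, π⊥ = -10+3·τ' ≈ -10.70820 ∉ [-0.7, 0.3) ⇒ out
candidate 7: (m,n)=(5,-12) → π∥ = 5-12·τ ≈ -45.83282, π⊥ = 5-12·τ' ≈ 7.83282 ∉ [-0.7, 0.3) ⇒ out
candidate 8: (m,n)=(2,-4) → π∥ = 2-4·τ ≈ -14.94427, π⊥ = 2-4·τ' ≈ 2.94427 ∉ [-0.7, 0.3) ⇒ out

1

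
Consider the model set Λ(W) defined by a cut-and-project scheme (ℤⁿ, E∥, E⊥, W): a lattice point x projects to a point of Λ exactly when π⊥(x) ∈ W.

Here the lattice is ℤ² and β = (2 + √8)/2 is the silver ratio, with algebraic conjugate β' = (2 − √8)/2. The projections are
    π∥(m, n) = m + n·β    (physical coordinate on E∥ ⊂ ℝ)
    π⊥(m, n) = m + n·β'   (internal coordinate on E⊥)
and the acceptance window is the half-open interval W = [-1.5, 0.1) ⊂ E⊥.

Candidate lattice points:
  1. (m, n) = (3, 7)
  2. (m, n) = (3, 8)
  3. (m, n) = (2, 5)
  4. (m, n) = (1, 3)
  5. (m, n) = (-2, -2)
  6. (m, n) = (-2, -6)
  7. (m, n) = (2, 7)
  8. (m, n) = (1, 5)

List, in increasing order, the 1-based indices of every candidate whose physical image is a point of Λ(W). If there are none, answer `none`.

Numerically β ≈ 2.414214 and β' = −1/β ≈ -0.414214.
candidate 1: (m,n)=(3,7) → π∥ = 3+7·β ≈ 19.899495, π⊥ = 3+7·β' ≈ 0.100505 ∉ [-1.5, 0.1) ⇒ out
candidate 2: (m,n)=(3,8) → π∥ = 3+8·β ≈ 22.313708, π⊥ = 3+8·β' ≈ -0.313708 ∈ [-1.5, 0.1) ⇒ IN Λ
candidate 3: (m,n)=(2,5) → π∥ = 2+5·β ≈ 14.071068, π⊥ = 2+5·β' ≈ -0.071068 ∈ [-1.5, 0.1) ⇒ IN Λ
candidate 4: (m,n)=(1,3) → π∥ = 1+3·β ≈ 8.242641, π⊥ = 1+3·β' ≈ -0.242641 ∈ [-1.5, 0.1) ⇒ IN Λ
candidate 5: (m,n)=(-2,-2) → π∥ = -2-2·β ≈ -6.828427, π⊥ = -2-2·β' ≈ -1.171573 ∈ [-1.5, 0.1) ⇒ IN Λ
candidate 6: (m,n)=(-2,-6) → π∥ = -2-6·β ≈ -16.485281, π⊥ = -2-6·β' ≈ 0.485281 ∉ [-1.5, 0.1) ⇒ out
candidate 7: (m,n)=(2,7) → π∥ = 2+7·β ≈ 18.899495, π⊥ = 2+7·β' ≈ -0.899495 ∈ [-1.5, 0.1) ⇒ IN Λ
candidate 8: (m,n)=(1,5) → π∥ = 1+5·β ≈ 13.071068, π⊥ = 1+5·β' ≈ -1.071068 ∈ [-1.5, 0.1) ⇒ IN Λ

2, 3, 4, 5, 7, 8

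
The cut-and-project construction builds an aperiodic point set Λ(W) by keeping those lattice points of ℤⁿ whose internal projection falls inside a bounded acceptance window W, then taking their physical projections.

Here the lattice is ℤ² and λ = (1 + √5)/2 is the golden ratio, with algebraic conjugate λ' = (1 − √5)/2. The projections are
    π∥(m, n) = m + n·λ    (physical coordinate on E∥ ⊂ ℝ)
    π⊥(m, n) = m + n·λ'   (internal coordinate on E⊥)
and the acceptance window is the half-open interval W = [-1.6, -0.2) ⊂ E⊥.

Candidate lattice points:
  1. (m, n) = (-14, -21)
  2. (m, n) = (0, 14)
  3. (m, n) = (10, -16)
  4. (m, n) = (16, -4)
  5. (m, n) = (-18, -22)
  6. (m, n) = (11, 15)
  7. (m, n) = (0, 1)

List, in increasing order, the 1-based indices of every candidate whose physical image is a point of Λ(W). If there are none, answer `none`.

λ' = (1−√5)/2 ≈ -0.618034.
[1] lift (-14,-21): star map gives -1.021286; window check -1.6 ≤ -1.021286 < -0.2 is true → IN Λ
[2] lift (0,14): star map gives -8.652476; window check -1.6 ≤ -8.652476 < -0.2 is false → out
[3] lift (10,-16): star map gives 19.888544; window check -1.6 ≤ 19.888544 < -0.2 is false → out
[4] lift (16,-4): star map gives 18.472136; window check -1.6 ≤ 18.472136 < -0.2 is false → out
[5] lift (-18,-22): star map gives -4.403252; window check -1.6 ≤ -4.403252 < -0.2 is false → out
[6] lift (11,15): star map gives 1.729490; window check -1.6 ≤ 1.729490 < -0.2 is false → out
[7] lift (0,1): star map gives -0.618034; window check -1.6 ≤ -0.618034 < -0.2 is true → IN Λ

1, 7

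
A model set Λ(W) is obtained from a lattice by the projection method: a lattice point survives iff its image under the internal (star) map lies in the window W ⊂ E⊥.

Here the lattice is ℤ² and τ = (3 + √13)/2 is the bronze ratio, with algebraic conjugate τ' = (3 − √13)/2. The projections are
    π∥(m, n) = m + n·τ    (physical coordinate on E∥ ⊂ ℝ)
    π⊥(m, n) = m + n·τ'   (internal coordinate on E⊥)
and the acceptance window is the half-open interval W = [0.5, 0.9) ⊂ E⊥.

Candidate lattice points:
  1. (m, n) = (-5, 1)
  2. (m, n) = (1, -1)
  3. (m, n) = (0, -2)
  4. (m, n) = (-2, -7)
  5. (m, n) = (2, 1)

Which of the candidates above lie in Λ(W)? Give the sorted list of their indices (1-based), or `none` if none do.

τ' = (3−√13)/2 ≈ -0.3028.
candidate 1: (m,n)=(-5,1) → π∥ = -5+1·τ ≈ -1.6972, π⊥ = -5+1·τ' ≈ -5.3028 ∉ [0.5, 0.9) ⇒ out
candidate 2: (m,n)=(1,-1) → π∥ = 1-1·τ ≈ -2.3028, π⊥ = 1-1·τ' ≈ 1.3028 ∉ [0.5, 0.9) ⇒ out
candidate 3: (m,n)=(0,-2) → π∥ = 0-2·τ ≈ -6.6056, π⊥ = 0-2·τ' ≈ 0.6056 ∈ [0.5, 0.9) ⇒ IN Λ
candidate 4: (m,n)=(-2,-7) → π∥ = -2-7·τ ≈ -25.1194, π⊥ = -2-7·τ' ≈ 0.1194 ∉ [0.5, 0.9) ⇒ out
candidate 5: (m,n)=(2,1) → π∥ = 2+1·τ ≈ 5.3028, π⊥ = 2+1·τ' ≈ 1.6972 ∉ [0.5, 0.9) ⇒ out

3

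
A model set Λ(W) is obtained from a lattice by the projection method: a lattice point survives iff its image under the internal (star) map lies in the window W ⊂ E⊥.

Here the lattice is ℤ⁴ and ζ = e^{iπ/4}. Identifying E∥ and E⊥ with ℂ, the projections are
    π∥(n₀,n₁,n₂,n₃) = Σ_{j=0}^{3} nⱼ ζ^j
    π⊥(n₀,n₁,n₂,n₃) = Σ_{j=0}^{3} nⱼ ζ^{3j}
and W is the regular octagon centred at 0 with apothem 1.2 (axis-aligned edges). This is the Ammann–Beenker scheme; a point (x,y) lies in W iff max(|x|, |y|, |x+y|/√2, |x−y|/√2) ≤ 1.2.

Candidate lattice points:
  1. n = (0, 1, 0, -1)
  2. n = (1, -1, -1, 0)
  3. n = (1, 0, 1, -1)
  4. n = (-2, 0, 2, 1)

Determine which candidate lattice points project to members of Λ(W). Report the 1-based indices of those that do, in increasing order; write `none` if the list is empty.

none

With ζ = e^{iπ/4} the internal vectors are ζ^0,ζ^3,ζ^6,ζ^9.
#1 (0, 1, 0, -1): internal (-1.41421, 0.00000); octagon support 1.41421 vs apothem 1.2 → ∉ W
#2 (1, -1, -1, 0): internal (1.70711, 0.29289); octagon support 1.70711 vs apothem 1.2 → ∉ W
#3 (1, 0, 1, -1): internal (0.29289, -1.70711); octagon support 1.70711 vs apothem 1.2 → ∉ W
#4 (-2, 0, 2, 1): internal (-1.29289, -1.29289); octagon support 1.82843 vs apothem 1.2 → ∉ W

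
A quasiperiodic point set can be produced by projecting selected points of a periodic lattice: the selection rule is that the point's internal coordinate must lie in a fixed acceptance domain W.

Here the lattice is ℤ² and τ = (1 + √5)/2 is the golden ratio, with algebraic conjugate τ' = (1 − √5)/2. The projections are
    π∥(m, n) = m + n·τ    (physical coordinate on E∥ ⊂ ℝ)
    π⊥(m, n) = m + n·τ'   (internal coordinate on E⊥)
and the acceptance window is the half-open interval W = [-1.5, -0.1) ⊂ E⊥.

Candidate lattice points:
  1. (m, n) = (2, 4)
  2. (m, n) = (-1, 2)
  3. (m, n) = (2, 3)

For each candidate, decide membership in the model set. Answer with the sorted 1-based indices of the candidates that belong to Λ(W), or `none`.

Numerically τ ≈ 1.61803 and τ' = −1/τ ≈ -0.61803.
[1] lift (2,4): star map gives -0.47214; window check -1.5 ≤ -0.47214 < -0.1 is true → IN Λ
[2] lift (-1,2): star map gives -2.23607; window check -1.5 ≤ -2.23607 < -0.1 is false → out
[3] lift (2,3): star map gives 0.14590; window check -1.5 ≤ 0.14590 < -0.1 is false → out

1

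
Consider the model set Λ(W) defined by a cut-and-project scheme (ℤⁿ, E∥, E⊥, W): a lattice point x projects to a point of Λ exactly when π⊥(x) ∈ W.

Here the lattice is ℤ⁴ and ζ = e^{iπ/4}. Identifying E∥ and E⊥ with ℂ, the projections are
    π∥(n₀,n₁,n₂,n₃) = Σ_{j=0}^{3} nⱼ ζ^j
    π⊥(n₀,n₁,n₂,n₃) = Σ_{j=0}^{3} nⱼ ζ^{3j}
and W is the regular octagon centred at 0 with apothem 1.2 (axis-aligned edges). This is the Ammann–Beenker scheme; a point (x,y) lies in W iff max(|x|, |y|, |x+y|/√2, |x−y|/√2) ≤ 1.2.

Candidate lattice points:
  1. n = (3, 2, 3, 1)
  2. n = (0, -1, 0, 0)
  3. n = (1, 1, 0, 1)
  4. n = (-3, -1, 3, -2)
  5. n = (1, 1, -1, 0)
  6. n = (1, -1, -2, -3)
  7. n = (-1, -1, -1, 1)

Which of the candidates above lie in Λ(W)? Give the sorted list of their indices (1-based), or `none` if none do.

2, 6, 7

With ζ = e^{iπ/4} the internal vectors are ζ^0,ζ^3,ζ^6,ζ^9.
#1 (3, 2, 3, 1): internal (2.292893, -0.878680); octagon support 2.292893 vs apothem 1.2 → ∉ W
#2 (0, -1, 0, 0): internal (0.707107, -0.707107); octagon support 1.000000 vs apothem 1.2 → ∈ W
#3 (1, 1, 0, 1): internal (1.000000, 1.414214); octagon support 1.707107 vs apothem 1.2 → ∉ W
#4 (-3, -1, 3, -2): internal (-3.707107, -5.121320); octagon support 6.242641 vs apothem 1.2 → ∉ W
#5 (1, 1, -1, 0): internal (0.292893, 1.707107); octagon support 1.707107 vs apothem 1.2 → ∉ W
#6 (1, -1, -2, -3): internal (-0.414214, -0.828427); octagon support 0.878680 vs apothem 1.2 → ∈ W
#7 (-1, -1, -1, 1): internal (0.414214, 1.000000); octagon support 1.000000 vs apothem 1.2 → ∈ W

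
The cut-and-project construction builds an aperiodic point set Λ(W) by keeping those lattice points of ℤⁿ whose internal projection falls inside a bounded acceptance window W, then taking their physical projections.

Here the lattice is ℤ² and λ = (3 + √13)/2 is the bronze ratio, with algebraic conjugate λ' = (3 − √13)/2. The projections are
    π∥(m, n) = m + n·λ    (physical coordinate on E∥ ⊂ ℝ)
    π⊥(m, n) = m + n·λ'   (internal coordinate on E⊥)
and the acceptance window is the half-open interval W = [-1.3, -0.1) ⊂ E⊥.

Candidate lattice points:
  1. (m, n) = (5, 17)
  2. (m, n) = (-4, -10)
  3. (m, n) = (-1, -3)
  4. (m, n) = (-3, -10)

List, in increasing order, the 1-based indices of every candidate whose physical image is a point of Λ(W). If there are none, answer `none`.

1, 2

λ' = (3−√13)/2 ≈ -0.30278.
[1] lift (5,17): star map gives -0.14719; window check -1.3 ≤ -0.14719 < -0.1 is true → IN Λ
[2] lift (-4,-10): star map gives -0.97224; window check -1.3 ≤ -0.97224 < -0.1 is true → IN Λ
[3] lift (-1,-3): star map gives -0.09167; window check -1.3 ≤ -0.09167 < -0.1 is false → out
[4] lift (-3,-10): star map gives 0.02776; window check -1.3 ≤ 0.02776 < -0.1 is false → out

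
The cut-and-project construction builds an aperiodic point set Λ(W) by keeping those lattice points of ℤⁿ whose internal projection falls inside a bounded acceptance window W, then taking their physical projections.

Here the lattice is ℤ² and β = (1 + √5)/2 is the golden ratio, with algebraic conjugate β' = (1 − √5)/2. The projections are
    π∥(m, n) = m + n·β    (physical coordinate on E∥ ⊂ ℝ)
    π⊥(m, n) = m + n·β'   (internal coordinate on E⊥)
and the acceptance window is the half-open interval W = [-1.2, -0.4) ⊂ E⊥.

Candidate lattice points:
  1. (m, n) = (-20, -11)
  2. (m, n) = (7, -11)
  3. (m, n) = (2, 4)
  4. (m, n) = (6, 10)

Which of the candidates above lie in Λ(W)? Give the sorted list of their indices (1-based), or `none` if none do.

3

Compute β' = (1−√5)/2 = -0.618034, so π⊥(m,n) = m -0.618034·n.
#1 (-20,-11): internal coord -20 + (-11)·β' = -13.201626; -13.201626 ∉ [-1.2, -0.4) → out
#2 (7,-11): internal coord 7 + (-11)·β' = +13.798374; +13.798374 ∉ [-1.2, -0.4) → out
#3 (2,4): internal coord 2 + (4)·β' = -0.472136; -0.472136 ∈ [-1.2, -0.4) → IN Λ
#4 (6,10): internal coord 6 + (10)·β' = -0.180340; -0.180340 ∉ [-1.2, -0.4) → out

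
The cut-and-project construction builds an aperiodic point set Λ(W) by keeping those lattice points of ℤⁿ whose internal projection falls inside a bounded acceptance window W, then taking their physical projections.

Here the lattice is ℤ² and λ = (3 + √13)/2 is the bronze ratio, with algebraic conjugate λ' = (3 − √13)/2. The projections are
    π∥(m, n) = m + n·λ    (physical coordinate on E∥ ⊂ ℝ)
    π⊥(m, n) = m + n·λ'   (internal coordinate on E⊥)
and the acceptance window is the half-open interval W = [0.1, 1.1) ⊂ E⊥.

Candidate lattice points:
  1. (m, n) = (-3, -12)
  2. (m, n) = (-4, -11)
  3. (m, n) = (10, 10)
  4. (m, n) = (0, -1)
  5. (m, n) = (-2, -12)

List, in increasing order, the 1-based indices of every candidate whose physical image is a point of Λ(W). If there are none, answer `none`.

1, 4

λ' = (3−√13)/2 ≈ -0.302776.
[1] lift (-3,-12): star map gives 0.633308; window check 0.1 ≤ 0.633308 < 1.1 is true → IN Λ
[2] lift (-4,-11): star map gives -0.669468; window check 0.1 ≤ -0.669468 < 1.1 is false → out
[3] lift (10,10): star map gives 6.972244; window check 0.1 ≤ 6.972244 < 1.1 is false → out
[4] lift (0,-1): star map gives 0.302776; window check 0.1 ≤ 0.302776 < 1.1 is true → IN Λ
[5] lift (-2,-12): star map gives 1.633308; window check 0.1 ≤ 1.633308 < 1.1 is false → out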